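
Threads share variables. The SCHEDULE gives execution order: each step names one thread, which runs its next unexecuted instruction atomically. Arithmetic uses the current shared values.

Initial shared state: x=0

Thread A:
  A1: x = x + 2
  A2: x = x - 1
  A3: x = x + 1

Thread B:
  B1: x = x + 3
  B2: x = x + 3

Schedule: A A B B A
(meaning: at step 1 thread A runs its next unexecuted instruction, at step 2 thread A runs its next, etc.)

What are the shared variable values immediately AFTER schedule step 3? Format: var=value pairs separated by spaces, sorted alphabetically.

Answer: x=4

Derivation:
Step 1: thread A executes A1 (x = x + 2). Shared: x=2. PCs: A@1 B@0
Step 2: thread A executes A2 (x = x - 1). Shared: x=1. PCs: A@2 B@0
Step 3: thread B executes B1 (x = x + 3). Shared: x=4. PCs: A@2 B@1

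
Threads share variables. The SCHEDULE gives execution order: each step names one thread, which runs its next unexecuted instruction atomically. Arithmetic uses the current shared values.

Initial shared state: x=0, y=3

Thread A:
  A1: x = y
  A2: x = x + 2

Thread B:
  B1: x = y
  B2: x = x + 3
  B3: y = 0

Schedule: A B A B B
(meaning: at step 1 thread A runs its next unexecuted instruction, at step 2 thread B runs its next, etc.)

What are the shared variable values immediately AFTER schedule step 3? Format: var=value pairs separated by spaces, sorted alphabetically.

Answer: x=5 y=3

Derivation:
Step 1: thread A executes A1 (x = y). Shared: x=3 y=3. PCs: A@1 B@0
Step 2: thread B executes B1 (x = y). Shared: x=3 y=3. PCs: A@1 B@1
Step 3: thread A executes A2 (x = x + 2). Shared: x=5 y=3. PCs: A@2 B@1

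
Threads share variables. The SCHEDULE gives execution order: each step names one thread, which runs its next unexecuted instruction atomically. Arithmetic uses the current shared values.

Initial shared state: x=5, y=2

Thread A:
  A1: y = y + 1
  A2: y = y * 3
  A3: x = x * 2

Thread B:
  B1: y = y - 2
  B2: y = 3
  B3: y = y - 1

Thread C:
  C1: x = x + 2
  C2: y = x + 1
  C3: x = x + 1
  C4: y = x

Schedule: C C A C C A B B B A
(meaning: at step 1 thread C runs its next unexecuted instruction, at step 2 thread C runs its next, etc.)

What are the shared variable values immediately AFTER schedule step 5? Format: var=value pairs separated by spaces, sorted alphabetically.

Step 1: thread C executes C1 (x = x + 2). Shared: x=7 y=2. PCs: A@0 B@0 C@1
Step 2: thread C executes C2 (y = x + 1). Shared: x=7 y=8. PCs: A@0 B@0 C@2
Step 3: thread A executes A1 (y = y + 1). Shared: x=7 y=9. PCs: A@1 B@0 C@2
Step 4: thread C executes C3 (x = x + 1). Shared: x=8 y=9. PCs: A@1 B@0 C@3
Step 5: thread C executes C4 (y = x). Shared: x=8 y=8. PCs: A@1 B@0 C@4

Answer: x=8 y=8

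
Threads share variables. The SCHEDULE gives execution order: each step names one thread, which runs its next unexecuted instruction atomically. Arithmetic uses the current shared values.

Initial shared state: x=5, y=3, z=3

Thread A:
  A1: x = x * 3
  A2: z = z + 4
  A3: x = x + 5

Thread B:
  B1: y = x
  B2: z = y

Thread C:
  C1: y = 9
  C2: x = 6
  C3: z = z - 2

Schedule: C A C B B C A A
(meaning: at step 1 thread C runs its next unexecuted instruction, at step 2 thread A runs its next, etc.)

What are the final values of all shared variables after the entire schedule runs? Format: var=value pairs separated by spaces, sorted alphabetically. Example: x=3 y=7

Answer: x=11 y=6 z=8

Derivation:
Step 1: thread C executes C1 (y = 9). Shared: x=5 y=9 z=3. PCs: A@0 B@0 C@1
Step 2: thread A executes A1 (x = x * 3). Shared: x=15 y=9 z=3. PCs: A@1 B@0 C@1
Step 3: thread C executes C2 (x = 6). Shared: x=6 y=9 z=3. PCs: A@1 B@0 C@2
Step 4: thread B executes B1 (y = x). Shared: x=6 y=6 z=3. PCs: A@1 B@1 C@2
Step 5: thread B executes B2 (z = y). Shared: x=6 y=6 z=6. PCs: A@1 B@2 C@2
Step 6: thread C executes C3 (z = z - 2). Shared: x=6 y=6 z=4. PCs: A@1 B@2 C@3
Step 7: thread A executes A2 (z = z + 4). Shared: x=6 y=6 z=8. PCs: A@2 B@2 C@3
Step 8: thread A executes A3 (x = x + 5). Shared: x=11 y=6 z=8. PCs: A@3 B@2 C@3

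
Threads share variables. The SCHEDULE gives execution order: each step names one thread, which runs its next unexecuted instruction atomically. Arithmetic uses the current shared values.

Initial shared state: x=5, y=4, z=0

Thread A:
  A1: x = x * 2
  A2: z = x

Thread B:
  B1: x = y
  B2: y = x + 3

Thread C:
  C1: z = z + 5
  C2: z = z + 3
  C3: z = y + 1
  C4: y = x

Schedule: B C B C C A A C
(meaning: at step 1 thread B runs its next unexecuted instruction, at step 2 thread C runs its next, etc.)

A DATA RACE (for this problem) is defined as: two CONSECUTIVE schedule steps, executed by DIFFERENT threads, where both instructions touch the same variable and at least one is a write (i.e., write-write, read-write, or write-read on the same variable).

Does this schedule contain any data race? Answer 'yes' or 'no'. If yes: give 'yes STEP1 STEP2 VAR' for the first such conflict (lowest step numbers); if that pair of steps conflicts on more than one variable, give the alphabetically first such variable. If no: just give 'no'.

Steps 1,2: B(r=y,w=x) vs C(r=z,w=z). No conflict.
Steps 2,3: C(r=z,w=z) vs B(r=x,w=y). No conflict.
Steps 3,4: B(r=x,w=y) vs C(r=z,w=z). No conflict.
Steps 4,5: same thread (C). No race.
Steps 5,6: C(r=y,w=z) vs A(r=x,w=x). No conflict.
Steps 6,7: same thread (A). No race.
Steps 7,8: A(r=x,w=z) vs C(r=x,w=y). No conflict.

Answer: no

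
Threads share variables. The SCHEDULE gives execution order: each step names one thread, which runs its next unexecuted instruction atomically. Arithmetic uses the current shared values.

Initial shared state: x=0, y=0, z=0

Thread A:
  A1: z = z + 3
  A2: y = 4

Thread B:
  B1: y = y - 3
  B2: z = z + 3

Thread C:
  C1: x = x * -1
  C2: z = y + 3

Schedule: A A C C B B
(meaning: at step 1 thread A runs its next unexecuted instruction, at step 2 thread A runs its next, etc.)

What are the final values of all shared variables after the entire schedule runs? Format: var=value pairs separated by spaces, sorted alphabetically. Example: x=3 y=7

Step 1: thread A executes A1 (z = z + 3). Shared: x=0 y=0 z=3. PCs: A@1 B@0 C@0
Step 2: thread A executes A2 (y = 4). Shared: x=0 y=4 z=3. PCs: A@2 B@0 C@0
Step 3: thread C executes C1 (x = x * -1). Shared: x=0 y=4 z=3. PCs: A@2 B@0 C@1
Step 4: thread C executes C2 (z = y + 3). Shared: x=0 y=4 z=7. PCs: A@2 B@0 C@2
Step 5: thread B executes B1 (y = y - 3). Shared: x=0 y=1 z=7. PCs: A@2 B@1 C@2
Step 6: thread B executes B2 (z = z + 3). Shared: x=0 y=1 z=10. PCs: A@2 B@2 C@2

Answer: x=0 y=1 z=10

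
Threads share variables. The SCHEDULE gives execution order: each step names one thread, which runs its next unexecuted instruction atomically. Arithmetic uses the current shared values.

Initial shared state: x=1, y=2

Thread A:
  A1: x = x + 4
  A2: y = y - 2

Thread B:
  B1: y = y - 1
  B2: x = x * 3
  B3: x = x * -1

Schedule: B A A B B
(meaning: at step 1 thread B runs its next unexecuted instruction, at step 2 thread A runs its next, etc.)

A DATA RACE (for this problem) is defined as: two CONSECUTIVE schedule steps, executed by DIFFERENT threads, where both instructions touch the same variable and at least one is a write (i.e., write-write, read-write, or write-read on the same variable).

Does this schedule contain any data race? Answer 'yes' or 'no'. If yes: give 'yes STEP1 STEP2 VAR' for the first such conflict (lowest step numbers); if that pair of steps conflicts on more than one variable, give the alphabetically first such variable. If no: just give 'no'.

Steps 1,2: B(r=y,w=y) vs A(r=x,w=x). No conflict.
Steps 2,3: same thread (A). No race.
Steps 3,4: A(r=y,w=y) vs B(r=x,w=x). No conflict.
Steps 4,5: same thread (B). No race.

Answer: no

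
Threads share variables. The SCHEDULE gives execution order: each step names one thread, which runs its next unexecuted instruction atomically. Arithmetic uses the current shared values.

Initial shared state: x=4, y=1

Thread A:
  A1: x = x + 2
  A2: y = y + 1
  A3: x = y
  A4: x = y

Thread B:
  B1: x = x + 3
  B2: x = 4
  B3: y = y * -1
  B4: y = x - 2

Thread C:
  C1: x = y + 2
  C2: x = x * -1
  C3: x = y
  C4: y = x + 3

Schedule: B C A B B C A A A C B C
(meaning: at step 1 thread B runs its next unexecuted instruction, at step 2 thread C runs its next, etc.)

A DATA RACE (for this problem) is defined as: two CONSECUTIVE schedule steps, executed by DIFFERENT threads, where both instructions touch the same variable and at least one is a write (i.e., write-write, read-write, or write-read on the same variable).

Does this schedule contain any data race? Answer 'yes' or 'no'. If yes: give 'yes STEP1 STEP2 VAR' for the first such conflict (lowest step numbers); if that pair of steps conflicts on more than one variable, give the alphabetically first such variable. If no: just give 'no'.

Answer: yes 1 2 x

Derivation:
Steps 1,2: B(x = x + 3) vs C(x = y + 2). RACE on x (W-W).
Steps 2,3: C(x = y + 2) vs A(x = x + 2). RACE on x (W-W).
Steps 3,4: A(x = x + 2) vs B(x = 4). RACE on x (W-W).
Steps 4,5: same thread (B). No race.
Steps 5,6: B(r=y,w=y) vs C(r=x,w=x). No conflict.
Steps 6,7: C(r=x,w=x) vs A(r=y,w=y). No conflict.
Steps 7,8: same thread (A). No race.
Steps 8,9: same thread (A). No race.
Steps 9,10: A(x = y) vs C(x = y). RACE on x (W-W).
Steps 10,11: C(x = y) vs B(y = x - 2). RACE on x (W-R), y (R-W). Multiple vars; alphabetically first is x.
Steps 11,12: B(y = x - 2) vs C(y = x + 3). RACE on y (W-W).
First conflict at steps 1,2.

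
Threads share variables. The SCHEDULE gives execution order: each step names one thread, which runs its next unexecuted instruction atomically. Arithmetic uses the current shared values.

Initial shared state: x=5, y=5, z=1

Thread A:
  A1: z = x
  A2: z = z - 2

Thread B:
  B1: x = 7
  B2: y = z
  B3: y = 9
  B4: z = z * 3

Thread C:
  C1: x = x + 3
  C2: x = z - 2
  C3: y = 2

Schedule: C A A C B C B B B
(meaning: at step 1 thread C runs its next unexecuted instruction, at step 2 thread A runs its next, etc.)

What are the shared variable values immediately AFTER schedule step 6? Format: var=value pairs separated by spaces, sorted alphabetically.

Answer: x=7 y=2 z=6

Derivation:
Step 1: thread C executes C1 (x = x + 3). Shared: x=8 y=5 z=1. PCs: A@0 B@0 C@1
Step 2: thread A executes A1 (z = x). Shared: x=8 y=5 z=8. PCs: A@1 B@0 C@1
Step 3: thread A executes A2 (z = z - 2). Shared: x=8 y=5 z=6. PCs: A@2 B@0 C@1
Step 4: thread C executes C2 (x = z - 2). Shared: x=4 y=5 z=6. PCs: A@2 B@0 C@2
Step 5: thread B executes B1 (x = 7). Shared: x=7 y=5 z=6. PCs: A@2 B@1 C@2
Step 6: thread C executes C3 (y = 2). Shared: x=7 y=2 z=6. PCs: A@2 B@1 C@3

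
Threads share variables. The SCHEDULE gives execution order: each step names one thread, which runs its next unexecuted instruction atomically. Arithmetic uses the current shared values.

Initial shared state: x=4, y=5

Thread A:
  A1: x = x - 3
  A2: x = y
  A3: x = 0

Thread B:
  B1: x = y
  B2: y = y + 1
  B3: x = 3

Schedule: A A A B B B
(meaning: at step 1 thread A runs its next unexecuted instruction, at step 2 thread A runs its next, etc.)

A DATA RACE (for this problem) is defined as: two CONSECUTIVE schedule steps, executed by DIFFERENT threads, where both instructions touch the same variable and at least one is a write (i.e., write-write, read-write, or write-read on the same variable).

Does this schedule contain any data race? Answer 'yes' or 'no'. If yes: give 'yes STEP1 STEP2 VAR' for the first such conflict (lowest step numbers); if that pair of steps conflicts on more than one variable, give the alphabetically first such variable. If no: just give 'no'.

Steps 1,2: same thread (A). No race.
Steps 2,3: same thread (A). No race.
Steps 3,4: A(x = 0) vs B(x = y). RACE on x (W-W).
Steps 4,5: same thread (B). No race.
Steps 5,6: same thread (B). No race.
First conflict at steps 3,4.

Answer: yes 3 4 x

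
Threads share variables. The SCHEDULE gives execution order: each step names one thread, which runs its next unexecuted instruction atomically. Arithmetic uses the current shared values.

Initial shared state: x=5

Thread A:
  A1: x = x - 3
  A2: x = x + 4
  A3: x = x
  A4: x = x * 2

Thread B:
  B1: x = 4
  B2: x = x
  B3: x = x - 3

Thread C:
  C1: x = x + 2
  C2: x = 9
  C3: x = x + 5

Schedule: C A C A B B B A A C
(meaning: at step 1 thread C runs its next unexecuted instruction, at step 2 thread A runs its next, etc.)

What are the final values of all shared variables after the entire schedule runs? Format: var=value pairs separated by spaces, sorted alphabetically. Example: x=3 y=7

Answer: x=7

Derivation:
Step 1: thread C executes C1 (x = x + 2). Shared: x=7. PCs: A@0 B@0 C@1
Step 2: thread A executes A1 (x = x - 3). Shared: x=4. PCs: A@1 B@0 C@1
Step 3: thread C executes C2 (x = 9). Shared: x=9. PCs: A@1 B@0 C@2
Step 4: thread A executes A2 (x = x + 4). Shared: x=13. PCs: A@2 B@0 C@2
Step 5: thread B executes B1 (x = 4). Shared: x=4. PCs: A@2 B@1 C@2
Step 6: thread B executes B2 (x = x). Shared: x=4. PCs: A@2 B@2 C@2
Step 7: thread B executes B3 (x = x - 3). Shared: x=1. PCs: A@2 B@3 C@2
Step 8: thread A executes A3 (x = x). Shared: x=1. PCs: A@3 B@3 C@2
Step 9: thread A executes A4 (x = x * 2). Shared: x=2. PCs: A@4 B@3 C@2
Step 10: thread C executes C3 (x = x + 5). Shared: x=7. PCs: A@4 B@3 C@3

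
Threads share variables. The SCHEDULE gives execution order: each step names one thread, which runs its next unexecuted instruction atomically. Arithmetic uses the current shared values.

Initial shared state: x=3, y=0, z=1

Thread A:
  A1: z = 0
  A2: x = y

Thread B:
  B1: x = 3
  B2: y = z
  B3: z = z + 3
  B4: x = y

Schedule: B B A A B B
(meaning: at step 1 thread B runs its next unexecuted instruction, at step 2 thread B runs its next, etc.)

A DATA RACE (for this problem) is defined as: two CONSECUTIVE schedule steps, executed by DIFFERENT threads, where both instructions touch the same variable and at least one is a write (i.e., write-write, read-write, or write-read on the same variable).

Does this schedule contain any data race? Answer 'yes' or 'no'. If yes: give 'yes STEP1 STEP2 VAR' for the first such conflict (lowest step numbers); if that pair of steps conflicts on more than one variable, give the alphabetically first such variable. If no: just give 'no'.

Answer: yes 2 3 z

Derivation:
Steps 1,2: same thread (B). No race.
Steps 2,3: B(y = z) vs A(z = 0). RACE on z (R-W).
Steps 3,4: same thread (A). No race.
Steps 4,5: A(r=y,w=x) vs B(r=z,w=z). No conflict.
Steps 5,6: same thread (B). No race.
First conflict at steps 2,3.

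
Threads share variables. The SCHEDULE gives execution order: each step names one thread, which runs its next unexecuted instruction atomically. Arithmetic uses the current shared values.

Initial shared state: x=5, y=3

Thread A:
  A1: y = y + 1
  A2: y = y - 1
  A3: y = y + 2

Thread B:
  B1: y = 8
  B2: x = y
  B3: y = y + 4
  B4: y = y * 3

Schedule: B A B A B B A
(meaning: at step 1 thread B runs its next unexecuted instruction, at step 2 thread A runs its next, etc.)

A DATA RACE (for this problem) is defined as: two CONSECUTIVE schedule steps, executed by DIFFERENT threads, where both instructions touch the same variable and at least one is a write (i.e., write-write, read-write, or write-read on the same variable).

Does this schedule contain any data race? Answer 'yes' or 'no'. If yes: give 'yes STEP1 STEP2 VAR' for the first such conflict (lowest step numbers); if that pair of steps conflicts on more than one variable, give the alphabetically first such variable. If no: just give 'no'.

Steps 1,2: B(y = 8) vs A(y = y + 1). RACE on y (W-W).
Steps 2,3: A(y = y + 1) vs B(x = y). RACE on y (W-R).
Steps 3,4: B(x = y) vs A(y = y - 1). RACE on y (R-W).
Steps 4,5: A(y = y - 1) vs B(y = y + 4). RACE on y (W-W).
Steps 5,6: same thread (B). No race.
Steps 6,7: B(y = y * 3) vs A(y = y + 2). RACE on y (W-W).
First conflict at steps 1,2.

Answer: yes 1 2 y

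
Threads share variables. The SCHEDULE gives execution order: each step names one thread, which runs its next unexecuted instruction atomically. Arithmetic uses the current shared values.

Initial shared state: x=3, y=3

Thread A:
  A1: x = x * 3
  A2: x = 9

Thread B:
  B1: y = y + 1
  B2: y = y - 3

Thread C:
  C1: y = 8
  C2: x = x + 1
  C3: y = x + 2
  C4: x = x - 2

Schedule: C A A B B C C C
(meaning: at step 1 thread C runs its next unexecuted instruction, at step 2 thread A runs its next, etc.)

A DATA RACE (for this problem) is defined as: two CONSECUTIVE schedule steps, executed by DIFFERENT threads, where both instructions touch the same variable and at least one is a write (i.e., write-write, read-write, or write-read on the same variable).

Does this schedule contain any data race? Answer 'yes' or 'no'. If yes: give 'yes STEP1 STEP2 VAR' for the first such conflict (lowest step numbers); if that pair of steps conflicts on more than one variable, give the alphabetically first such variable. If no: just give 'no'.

Answer: no

Derivation:
Steps 1,2: C(r=-,w=y) vs A(r=x,w=x). No conflict.
Steps 2,3: same thread (A). No race.
Steps 3,4: A(r=-,w=x) vs B(r=y,w=y). No conflict.
Steps 4,5: same thread (B). No race.
Steps 5,6: B(r=y,w=y) vs C(r=x,w=x). No conflict.
Steps 6,7: same thread (C). No race.
Steps 7,8: same thread (C). No race.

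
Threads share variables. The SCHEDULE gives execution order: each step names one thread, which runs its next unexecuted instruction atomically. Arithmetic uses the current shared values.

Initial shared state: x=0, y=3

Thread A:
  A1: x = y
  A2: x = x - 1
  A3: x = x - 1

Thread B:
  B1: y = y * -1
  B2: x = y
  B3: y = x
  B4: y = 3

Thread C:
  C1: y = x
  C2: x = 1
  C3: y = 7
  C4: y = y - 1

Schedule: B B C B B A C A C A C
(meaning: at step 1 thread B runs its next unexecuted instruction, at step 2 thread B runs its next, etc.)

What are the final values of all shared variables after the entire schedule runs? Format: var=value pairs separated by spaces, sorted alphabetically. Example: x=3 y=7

Step 1: thread B executes B1 (y = y * -1). Shared: x=0 y=-3. PCs: A@0 B@1 C@0
Step 2: thread B executes B2 (x = y). Shared: x=-3 y=-3. PCs: A@0 B@2 C@0
Step 3: thread C executes C1 (y = x). Shared: x=-3 y=-3. PCs: A@0 B@2 C@1
Step 4: thread B executes B3 (y = x). Shared: x=-3 y=-3. PCs: A@0 B@3 C@1
Step 5: thread B executes B4 (y = 3). Shared: x=-3 y=3. PCs: A@0 B@4 C@1
Step 6: thread A executes A1 (x = y). Shared: x=3 y=3. PCs: A@1 B@4 C@1
Step 7: thread C executes C2 (x = 1). Shared: x=1 y=3. PCs: A@1 B@4 C@2
Step 8: thread A executes A2 (x = x - 1). Shared: x=0 y=3. PCs: A@2 B@4 C@2
Step 9: thread C executes C3 (y = 7). Shared: x=0 y=7. PCs: A@2 B@4 C@3
Step 10: thread A executes A3 (x = x - 1). Shared: x=-1 y=7. PCs: A@3 B@4 C@3
Step 11: thread C executes C4 (y = y - 1). Shared: x=-1 y=6. PCs: A@3 B@4 C@4

Answer: x=-1 y=6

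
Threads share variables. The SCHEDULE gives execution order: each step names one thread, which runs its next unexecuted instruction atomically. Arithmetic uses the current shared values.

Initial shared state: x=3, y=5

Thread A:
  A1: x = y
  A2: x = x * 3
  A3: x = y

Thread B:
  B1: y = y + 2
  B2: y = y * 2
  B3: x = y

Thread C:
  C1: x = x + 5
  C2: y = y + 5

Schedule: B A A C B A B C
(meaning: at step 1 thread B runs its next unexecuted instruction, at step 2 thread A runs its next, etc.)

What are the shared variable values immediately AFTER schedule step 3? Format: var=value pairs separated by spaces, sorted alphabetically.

Answer: x=21 y=7

Derivation:
Step 1: thread B executes B1 (y = y + 2). Shared: x=3 y=7. PCs: A@0 B@1 C@0
Step 2: thread A executes A1 (x = y). Shared: x=7 y=7. PCs: A@1 B@1 C@0
Step 3: thread A executes A2 (x = x * 3). Shared: x=21 y=7. PCs: A@2 B@1 C@0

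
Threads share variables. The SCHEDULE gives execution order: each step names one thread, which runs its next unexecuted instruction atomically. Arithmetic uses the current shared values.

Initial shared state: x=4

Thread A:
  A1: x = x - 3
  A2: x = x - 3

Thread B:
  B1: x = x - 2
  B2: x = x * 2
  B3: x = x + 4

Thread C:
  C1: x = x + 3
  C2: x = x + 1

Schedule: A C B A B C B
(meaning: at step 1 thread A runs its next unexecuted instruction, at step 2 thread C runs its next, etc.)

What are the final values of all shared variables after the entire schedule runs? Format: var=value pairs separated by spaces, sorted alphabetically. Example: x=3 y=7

Step 1: thread A executes A1 (x = x - 3). Shared: x=1. PCs: A@1 B@0 C@0
Step 2: thread C executes C1 (x = x + 3). Shared: x=4. PCs: A@1 B@0 C@1
Step 3: thread B executes B1 (x = x - 2). Shared: x=2. PCs: A@1 B@1 C@1
Step 4: thread A executes A2 (x = x - 3). Shared: x=-1. PCs: A@2 B@1 C@1
Step 5: thread B executes B2 (x = x * 2). Shared: x=-2. PCs: A@2 B@2 C@1
Step 6: thread C executes C2 (x = x + 1). Shared: x=-1. PCs: A@2 B@2 C@2
Step 7: thread B executes B3 (x = x + 4). Shared: x=3. PCs: A@2 B@3 C@2

Answer: x=3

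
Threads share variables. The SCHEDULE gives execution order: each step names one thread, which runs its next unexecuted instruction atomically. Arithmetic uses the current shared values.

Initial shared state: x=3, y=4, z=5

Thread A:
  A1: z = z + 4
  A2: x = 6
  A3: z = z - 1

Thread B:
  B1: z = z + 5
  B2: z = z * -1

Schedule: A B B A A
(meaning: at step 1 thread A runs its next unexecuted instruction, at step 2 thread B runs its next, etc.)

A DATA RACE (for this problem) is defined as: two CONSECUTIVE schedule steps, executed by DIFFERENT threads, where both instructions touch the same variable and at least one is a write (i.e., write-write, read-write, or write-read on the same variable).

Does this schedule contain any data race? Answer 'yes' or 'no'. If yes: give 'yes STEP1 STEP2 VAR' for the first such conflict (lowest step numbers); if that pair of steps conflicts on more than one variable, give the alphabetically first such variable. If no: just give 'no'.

Steps 1,2: A(z = z + 4) vs B(z = z + 5). RACE on z (W-W).
Steps 2,3: same thread (B). No race.
Steps 3,4: B(r=z,w=z) vs A(r=-,w=x). No conflict.
Steps 4,5: same thread (A). No race.
First conflict at steps 1,2.

Answer: yes 1 2 z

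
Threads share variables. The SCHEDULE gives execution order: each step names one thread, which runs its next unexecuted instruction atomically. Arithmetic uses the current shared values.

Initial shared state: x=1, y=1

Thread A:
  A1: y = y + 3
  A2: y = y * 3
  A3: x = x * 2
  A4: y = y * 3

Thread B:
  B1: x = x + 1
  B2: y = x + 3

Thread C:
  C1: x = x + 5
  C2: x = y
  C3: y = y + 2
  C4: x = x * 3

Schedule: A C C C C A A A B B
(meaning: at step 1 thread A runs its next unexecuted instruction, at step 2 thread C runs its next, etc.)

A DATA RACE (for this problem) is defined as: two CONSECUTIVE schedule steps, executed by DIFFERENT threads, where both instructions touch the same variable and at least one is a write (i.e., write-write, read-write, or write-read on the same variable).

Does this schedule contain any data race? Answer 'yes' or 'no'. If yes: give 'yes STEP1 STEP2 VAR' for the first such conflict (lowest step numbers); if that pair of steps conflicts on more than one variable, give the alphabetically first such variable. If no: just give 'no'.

Answer: no

Derivation:
Steps 1,2: A(r=y,w=y) vs C(r=x,w=x). No conflict.
Steps 2,3: same thread (C). No race.
Steps 3,4: same thread (C). No race.
Steps 4,5: same thread (C). No race.
Steps 5,6: C(r=x,w=x) vs A(r=y,w=y). No conflict.
Steps 6,7: same thread (A). No race.
Steps 7,8: same thread (A). No race.
Steps 8,9: A(r=y,w=y) vs B(r=x,w=x). No conflict.
Steps 9,10: same thread (B). No race.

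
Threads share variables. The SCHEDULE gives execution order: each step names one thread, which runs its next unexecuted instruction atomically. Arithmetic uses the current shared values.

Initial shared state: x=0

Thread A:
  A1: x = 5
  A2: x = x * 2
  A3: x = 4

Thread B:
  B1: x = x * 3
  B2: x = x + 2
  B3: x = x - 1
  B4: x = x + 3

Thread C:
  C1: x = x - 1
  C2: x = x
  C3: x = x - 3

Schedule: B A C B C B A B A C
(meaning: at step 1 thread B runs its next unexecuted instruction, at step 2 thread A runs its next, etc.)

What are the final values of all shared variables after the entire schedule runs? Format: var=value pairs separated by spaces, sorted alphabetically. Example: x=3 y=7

Step 1: thread B executes B1 (x = x * 3). Shared: x=0. PCs: A@0 B@1 C@0
Step 2: thread A executes A1 (x = 5). Shared: x=5. PCs: A@1 B@1 C@0
Step 3: thread C executes C1 (x = x - 1). Shared: x=4. PCs: A@1 B@1 C@1
Step 4: thread B executes B2 (x = x + 2). Shared: x=6. PCs: A@1 B@2 C@1
Step 5: thread C executes C2 (x = x). Shared: x=6. PCs: A@1 B@2 C@2
Step 6: thread B executes B3 (x = x - 1). Shared: x=5. PCs: A@1 B@3 C@2
Step 7: thread A executes A2 (x = x * 2). Shared: x=10. PCs: A@2 B@3 C@2
Step 8: thread B executes B4 (x = x + 3). Shared: x=13. PCs: A@2 B@4 C@2
Step 9: thread A executes A3 (x = 4). Shared: x=4. PCs: A@3 B@4 C@2
Step 10: thread C executes C3 (x = x - 3). Shared: x=1. PCs: A@3 B@4 C@3

Answer: x=1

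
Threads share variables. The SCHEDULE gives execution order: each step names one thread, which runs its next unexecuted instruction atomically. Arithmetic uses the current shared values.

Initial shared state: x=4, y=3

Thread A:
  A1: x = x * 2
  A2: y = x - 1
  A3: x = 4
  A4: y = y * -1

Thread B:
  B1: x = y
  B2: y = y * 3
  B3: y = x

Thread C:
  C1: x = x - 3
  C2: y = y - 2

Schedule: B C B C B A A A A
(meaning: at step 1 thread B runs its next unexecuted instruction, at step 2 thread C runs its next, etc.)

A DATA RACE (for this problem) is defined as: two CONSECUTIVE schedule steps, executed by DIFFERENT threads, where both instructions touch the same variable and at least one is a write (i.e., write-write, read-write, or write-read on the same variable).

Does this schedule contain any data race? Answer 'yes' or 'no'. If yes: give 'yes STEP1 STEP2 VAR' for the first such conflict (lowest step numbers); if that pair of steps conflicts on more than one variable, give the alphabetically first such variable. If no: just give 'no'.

Steps 1,2: B(x = y) vs C(x = x - 3). RACE on x (W-W).
Steps 2,3: C(r=x,w=x) vs B(r=y,w=y). No conflict.
Steps 3,4: B(y = y * 3) vs C(y = y - 2). RACE on y (W-W).
Steps 4,5: C(y = y - 2) vs B(y = x). RACE on y (W-W).
Steps 5,6: B(y = x) vs A(x = x * 2). RACE on x (R-W).
Steps 6,7: same thread (A). No race.
Steps 7,8: same thread (A). No race.
Steps 8,9: same thread (A). No race.
First conflict at steps 1,2.

Answer: yes 1 2 x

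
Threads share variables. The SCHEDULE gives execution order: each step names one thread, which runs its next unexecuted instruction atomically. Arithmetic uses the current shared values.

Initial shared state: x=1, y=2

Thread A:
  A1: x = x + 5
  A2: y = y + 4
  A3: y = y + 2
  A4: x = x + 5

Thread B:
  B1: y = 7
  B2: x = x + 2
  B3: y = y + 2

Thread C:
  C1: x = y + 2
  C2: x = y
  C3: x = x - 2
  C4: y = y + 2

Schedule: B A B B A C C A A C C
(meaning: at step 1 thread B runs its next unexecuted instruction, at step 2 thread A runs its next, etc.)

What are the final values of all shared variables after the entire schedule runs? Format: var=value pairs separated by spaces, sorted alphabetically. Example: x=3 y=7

Answer: x=16 y=17

Derivation:
Step 1: thread B executes B1 (y = 7). Shared: x=1 y=7. PCs: A@0 B@1 C@0
Step 2: thread A executes A1 (x = x + 5). Shared: x=6 y=7. PCs: A@1 B@1 C@0
Step 3: thread B executes B2 (x = x + 2). Shared: x=8 y=7. PCs: A@1 B@2 C@0
Step 4: thread B executes B3 (y = y + 2). Shared: x=8 y=9. PCs: A@1 B@3 C@0
Step 5: thread A executes A2 (y = y + 4). Shared: x=8 y=13. PCs: A@2 B@3 C@0
Step 6: thread C executes C1 (x = y + 2). Shared: x=15 y=13. PCs: A@2 B@3 C@1
Step 7: thread C executes C2 (x = y). Shared: x=13 y=13. PCs: A@2 B@3 C@2
Step 8: thread A executes A3 (y = y + 2). Shared: x=13 y=15. PCs: A@3 B@3 C@2
Step 9: thread A executes A4 (x = x + 5). Shared: x=18 y=15. PCs: A@4 B@3 C@2
Step 10: thread C executes C3 (x = x - 2). Shared: x=16 y=15. PCs: A@4 B@3 C@3
Step 11: thread C executes C4 (y = y + 2). Shared: x=16 y=17. PCs: A@4 B@3 C@4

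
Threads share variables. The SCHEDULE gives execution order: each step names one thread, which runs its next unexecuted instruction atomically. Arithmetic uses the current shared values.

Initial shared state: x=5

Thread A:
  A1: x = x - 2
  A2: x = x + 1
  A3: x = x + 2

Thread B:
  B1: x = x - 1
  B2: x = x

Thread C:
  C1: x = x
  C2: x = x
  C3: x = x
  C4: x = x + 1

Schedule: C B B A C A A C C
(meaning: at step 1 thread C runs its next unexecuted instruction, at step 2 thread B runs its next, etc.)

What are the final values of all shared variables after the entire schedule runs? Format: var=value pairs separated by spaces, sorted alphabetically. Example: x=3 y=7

Answer: x=6

Derivation:
Step 1: thread C executes C1 (x = x). Shared: x=5. PCs: A@0 B@0 C@1
Step 2: thread B executes B1 (x = x - 1). Shared: x=4. PCs: A@0 B@1 C@1
Step 3: thread B executes B2 (x = x). Shared: x=4. PCs: A@0 B@2 C@1
Step 4: thread A executes A1 (x = x - 2). Shared: x=2. PCs: A@1 B@2 C@1
Step 5: thread C executes C2 (x = x). Shared: x=2. PCs: A@1 B@2 C@2
Step 6: thread A executes A2 (x = x + 1). Shared: x=3. PCs: A@2 B@2 C@2
Step 7: thread A executes A3 (x = x + 2). Shared: x=5. PCs: A@3 B@2 C@2
Step 8: thread C executes C3 (x = x). Shared: x=5. PCs: A@3 B@2 C@3
Step 9: thread C executes C4 (x = x + 1). Shared: x=6. PCs: A@3 B@2 C@4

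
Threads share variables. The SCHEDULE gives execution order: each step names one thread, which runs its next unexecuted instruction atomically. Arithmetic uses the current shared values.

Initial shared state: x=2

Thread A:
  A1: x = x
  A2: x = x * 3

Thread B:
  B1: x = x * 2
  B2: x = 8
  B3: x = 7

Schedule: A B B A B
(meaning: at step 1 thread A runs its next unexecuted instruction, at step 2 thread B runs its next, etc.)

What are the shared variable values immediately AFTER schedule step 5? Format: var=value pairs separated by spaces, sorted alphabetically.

Step 1: thread A executes A1 (x = x). Shared: x=2. PCs: A@1 B@0
Step 2: thread B executes B1 (x = x * 2). Shared: x=4. PCs: A@1 B@1
Step 3: thread B executes B2 (x = 8). Shared: x=8. PCs: A@1 B@2
Step 4: thread A executes A2 (x = x * 3). Shared: x=24. PCs: A@2 B@2
Step 5: thread B executes B3 (x = 7). Shared: x=7. PCs: A@2 B@3

Answer: x=7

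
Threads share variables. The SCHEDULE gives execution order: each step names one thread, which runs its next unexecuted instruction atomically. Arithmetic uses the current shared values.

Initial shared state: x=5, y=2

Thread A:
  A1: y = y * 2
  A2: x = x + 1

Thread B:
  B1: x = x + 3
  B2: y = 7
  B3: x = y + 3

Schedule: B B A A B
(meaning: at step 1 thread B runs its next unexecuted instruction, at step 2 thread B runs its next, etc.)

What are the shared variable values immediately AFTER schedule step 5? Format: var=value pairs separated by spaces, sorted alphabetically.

Step 1: thread B executes B1 (x = x + 3). Shared: x=8 y=2. PCs: A@0 B@1
Step 2: thread B executes B2 (y = 7). Shared: x=8 y=7. PCs: A@0 B@2
Step 3: thread A executes A1 (y = y * 2). Shared: x=8 y=14. PCs: A@1 B@2
Step 4: thread A executes A2 (x = x + 1). Shared: x=9 y=14. PCs: A@2 B@2
Step 5: thread B executes B3 (x = y + 3). Shared: x=17 y=14. PCs: A@2 B@3

Answer: x=17 y=14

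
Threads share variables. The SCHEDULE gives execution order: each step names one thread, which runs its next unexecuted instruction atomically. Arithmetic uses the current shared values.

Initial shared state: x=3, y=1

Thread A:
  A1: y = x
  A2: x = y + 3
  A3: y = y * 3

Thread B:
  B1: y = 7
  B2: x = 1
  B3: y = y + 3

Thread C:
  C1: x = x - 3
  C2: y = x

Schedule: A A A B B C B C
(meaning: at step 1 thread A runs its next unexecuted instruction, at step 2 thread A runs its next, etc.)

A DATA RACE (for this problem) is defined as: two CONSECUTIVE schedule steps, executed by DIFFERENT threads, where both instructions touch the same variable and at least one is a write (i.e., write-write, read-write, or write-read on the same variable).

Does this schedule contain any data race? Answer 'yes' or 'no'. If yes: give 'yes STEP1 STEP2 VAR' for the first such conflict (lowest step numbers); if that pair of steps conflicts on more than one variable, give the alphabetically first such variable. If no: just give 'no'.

Answer: yes 3 4 y

Derivation:
Steps 1,2: same thread (A). No race.
Steps 2,3: same thread (A). No race.
Steps 3,4: A(y = y * 3) vs B(y = 7). RACE on y (W-W).
Steps 4,5: same thread (B). No race.
Steps 5,6: B(x = 1) vs C(x = x - 3). RACE on x (W-W).
Steps 6,7: C(r=x,w=x) vs B(r=y,w=y). No conflict.
Steps 7,8: B(y = y + 3) vs C(y = x). RACE on y (W-W).
First conflict at steps 3,4.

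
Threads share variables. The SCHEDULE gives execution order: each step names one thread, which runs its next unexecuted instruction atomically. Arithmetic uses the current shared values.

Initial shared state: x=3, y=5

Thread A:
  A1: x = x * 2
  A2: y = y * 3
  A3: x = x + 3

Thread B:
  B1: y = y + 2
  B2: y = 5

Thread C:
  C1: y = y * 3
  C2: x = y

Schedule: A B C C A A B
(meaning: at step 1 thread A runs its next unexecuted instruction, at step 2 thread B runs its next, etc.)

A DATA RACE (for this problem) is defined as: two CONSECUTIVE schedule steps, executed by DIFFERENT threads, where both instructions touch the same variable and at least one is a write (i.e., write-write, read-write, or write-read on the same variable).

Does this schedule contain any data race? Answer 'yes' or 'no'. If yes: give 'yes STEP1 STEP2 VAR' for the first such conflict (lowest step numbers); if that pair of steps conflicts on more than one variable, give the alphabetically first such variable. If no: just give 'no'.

Answer: yes 2 3 y

Derivation:
Steps 1,2: A(r=x,w=x) vs B(r=y,w=y). No conflict.
Steps 2,3: B(y = y + 2) vs C(y = y * 3). RACE on y (W-W).
Steps 3,4: same thread (C). No race.
Steps 4,5: C(x = y) vs A(y = y * 3). RACE on y (R-W).
Steps 5,6: same thread (A). No race.
Steps 6,7: A(r=x,w=x) vs B(r=-,w=y). No conflict.
First conflict at steps 2,3.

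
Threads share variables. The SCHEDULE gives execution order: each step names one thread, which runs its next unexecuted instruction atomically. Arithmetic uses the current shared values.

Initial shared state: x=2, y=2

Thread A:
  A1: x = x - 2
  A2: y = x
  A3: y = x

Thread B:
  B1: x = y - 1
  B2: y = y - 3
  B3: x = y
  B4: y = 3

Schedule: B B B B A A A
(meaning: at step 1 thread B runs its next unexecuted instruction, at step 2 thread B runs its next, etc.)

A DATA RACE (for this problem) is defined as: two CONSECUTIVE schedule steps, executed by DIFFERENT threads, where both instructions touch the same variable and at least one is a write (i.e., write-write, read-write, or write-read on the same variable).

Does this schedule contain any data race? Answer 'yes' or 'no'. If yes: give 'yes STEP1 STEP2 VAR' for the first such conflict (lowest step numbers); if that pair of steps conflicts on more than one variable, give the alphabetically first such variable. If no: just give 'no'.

Steps 1,2: same thread (B). No race.
Steps 2,3: same thread (B). No race.
Steps 3,4: same thread (B). No race.
Steps 4,5: B(r=-,w=y) vs A(r=x,w=x). No conflict.
Steps 5,6: same thread (A). No race.
Steps 6,7: same thread (A). No race.

Answer: no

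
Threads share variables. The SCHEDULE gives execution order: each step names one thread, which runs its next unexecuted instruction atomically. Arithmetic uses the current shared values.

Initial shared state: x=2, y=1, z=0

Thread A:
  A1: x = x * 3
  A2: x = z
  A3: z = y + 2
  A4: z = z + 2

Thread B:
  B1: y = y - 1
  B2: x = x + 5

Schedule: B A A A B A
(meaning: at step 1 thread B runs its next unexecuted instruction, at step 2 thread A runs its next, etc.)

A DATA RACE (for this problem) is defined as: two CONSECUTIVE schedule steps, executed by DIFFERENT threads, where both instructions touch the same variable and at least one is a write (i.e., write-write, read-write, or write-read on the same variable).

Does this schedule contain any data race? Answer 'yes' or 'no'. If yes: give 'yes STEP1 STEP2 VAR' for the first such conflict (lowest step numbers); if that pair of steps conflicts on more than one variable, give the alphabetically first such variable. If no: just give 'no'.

Answer: no

Derivation:
Steps 1,2: B(r=y,w=y) vs A(r=x,w=x). No conflict.
Steps 2,3: same thread (A). No race.
Steps 3,4: same thread (A). No race.
Steps 4,5: A(r=y,w=z) vs B(r=x,w=x). No conflict.
Steps 5,6: B(r=x,w=x) vs A(r=z,w=z). No conflict.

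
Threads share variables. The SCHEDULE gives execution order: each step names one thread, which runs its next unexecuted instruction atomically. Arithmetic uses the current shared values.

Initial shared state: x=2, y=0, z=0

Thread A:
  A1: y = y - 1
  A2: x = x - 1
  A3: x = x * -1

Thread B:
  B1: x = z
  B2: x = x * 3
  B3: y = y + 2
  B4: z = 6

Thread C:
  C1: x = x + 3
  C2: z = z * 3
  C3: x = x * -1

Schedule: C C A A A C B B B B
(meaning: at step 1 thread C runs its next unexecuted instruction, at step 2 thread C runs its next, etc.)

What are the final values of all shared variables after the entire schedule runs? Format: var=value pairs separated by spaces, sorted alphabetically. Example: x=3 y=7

Answer: x=0 y=1 z=6

Derivation:
Step 1: thread C executes C1 (x = x + 3). Shared: x=5 y=0 z=0. PCs: A@0 B@0 C@1
Step 2: thread C executes C2 (z = z * 3). Shared: x=5 y=0 z=0. PCs: A@0 B@0 C@2
Step 3: thread A executes A1 (y = y - 1). Shared: x=5 y=-1 z=0. PCs: A@1 B@0 C@2
Step 4: thread A executes A2 (x = x - 1). Shared: x=4 y=-1 z=0. PCs: A@2 B@0 C@2
Step 5: thread A executes A3 (x = x * -1). Shared: x=-4 y=-1 z=0. PCs: A@3 B@0 C@2
Step 6: thread C executes C3 (x = x * -1). Shared: x=4 y=-1 z=0. PCs: A@3 B@0 C@3
Step 7: thread B executes B1 (x = z). Shared: x=0 y=-1 z=0. PCs: A@3 B@1 C@3
Step 8: thread B executes B2 (x = x * 3). Shared: x=0 y=-1 z=0. PCs: A@3 B@2 C@3
Step 9: thread B executes B3 (y = y + 2). Shared: x=0 y=1 z=0. PCs: A@3 B@3 C@3
Step 10: thread B executes B4 (z = 6). Shared: x=0 y=1 z=6. PCs: A@3 B@4 C@3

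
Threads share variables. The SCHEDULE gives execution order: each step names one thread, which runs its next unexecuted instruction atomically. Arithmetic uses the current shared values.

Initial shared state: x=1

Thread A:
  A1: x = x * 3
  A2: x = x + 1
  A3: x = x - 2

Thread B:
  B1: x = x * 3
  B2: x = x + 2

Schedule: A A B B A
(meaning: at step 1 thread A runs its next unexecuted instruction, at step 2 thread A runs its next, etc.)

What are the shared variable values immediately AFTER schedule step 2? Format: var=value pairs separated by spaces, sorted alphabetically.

Step 1: thread A executes A1 (x = x * 3). Shared: x=3. PCs: A@1 B@0
Step 2: thread A executes A2 (x = x + 1). Shared: x=4. PCs: A@2 B@0

Answer: x=4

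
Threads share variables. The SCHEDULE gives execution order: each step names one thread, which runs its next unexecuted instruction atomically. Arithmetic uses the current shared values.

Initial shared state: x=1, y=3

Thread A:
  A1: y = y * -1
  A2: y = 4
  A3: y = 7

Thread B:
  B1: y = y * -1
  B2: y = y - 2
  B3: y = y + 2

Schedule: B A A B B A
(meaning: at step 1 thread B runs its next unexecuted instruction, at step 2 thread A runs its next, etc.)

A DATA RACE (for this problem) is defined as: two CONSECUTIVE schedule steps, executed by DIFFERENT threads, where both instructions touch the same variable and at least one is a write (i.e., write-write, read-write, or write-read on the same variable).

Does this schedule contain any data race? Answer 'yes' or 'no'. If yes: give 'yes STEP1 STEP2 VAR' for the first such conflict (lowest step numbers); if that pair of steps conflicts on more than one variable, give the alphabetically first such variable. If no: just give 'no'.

Answer: yes 1 2 y

Derivation:
Steps 1,2: B(y = y * -1) vs A(y = y * -1). RACE on y (W-W).
Steps 2,3: same thread (A). No race.
Steps 3,4: A(y = 4) vs B(y = y - 2). RACE on y (W-W).
Steps 4,5: same thread (B). No race.
Steps 5,6: B(y = y + 2) vs A(y = 7). RACE on y (W-W).
First conflict at steps 1,2.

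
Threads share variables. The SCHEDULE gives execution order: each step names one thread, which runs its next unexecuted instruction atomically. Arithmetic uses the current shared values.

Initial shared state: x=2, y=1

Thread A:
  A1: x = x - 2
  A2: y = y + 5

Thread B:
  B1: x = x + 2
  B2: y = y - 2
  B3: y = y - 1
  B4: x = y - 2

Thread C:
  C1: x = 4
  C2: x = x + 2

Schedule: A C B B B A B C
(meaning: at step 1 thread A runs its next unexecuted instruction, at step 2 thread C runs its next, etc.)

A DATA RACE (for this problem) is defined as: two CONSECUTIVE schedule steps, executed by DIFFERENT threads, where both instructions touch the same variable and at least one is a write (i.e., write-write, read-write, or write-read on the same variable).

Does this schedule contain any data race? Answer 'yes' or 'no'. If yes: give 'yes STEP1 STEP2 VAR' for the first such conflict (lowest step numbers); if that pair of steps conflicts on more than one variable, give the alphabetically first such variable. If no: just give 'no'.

Answer: yes 1 2 x

Derivation:
Steps 1,2: A(x = x - 2) vs C(x = 4). RACE on x (W-W).
Steps 2,3: C(x = 4) vs B(x = x + 2). RACE on x (W-W).
Steps 3,4: same thread (B). No race.
Steps 4,5: same thread (B). No race.
Steps 5,6: B(y = y - 1) vs A(y = y + 5). RACE on y (W-W).
Steps 6,7: A(y = y + 5) vs B(x = y - 2). RACE on y (W-R).
Steps 7,8: B(x = y - 2) vs C(x = x + 2). RACE on x (W-W).
First conflict at steps 1,2.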